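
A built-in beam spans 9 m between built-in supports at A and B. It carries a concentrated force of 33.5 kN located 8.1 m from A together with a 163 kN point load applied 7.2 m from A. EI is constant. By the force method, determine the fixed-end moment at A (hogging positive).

M_A = 49.66 kN·m

Release both end moments; the primary structure is a simply-supported span AB with redundants M_A and M_B.
End rotations of the released simple span under the applied load (×1/EI):
  at A: point load 33.5 at a = 8.1: Pab(L + b)/(6LEI) = 44.77/EI
  at B: point load 33.5 at a = 8.1: Pab(L + a)/(6LEI) = 77.33/EI
  at A: point load 163 at a = 7.2: Pab(L + b)/(6LEI) = 422.5/EI
  at B: point load 163 at a = 7.2: Pab(L + a)/(6LEI) = 633.7/EI
  θ_A0 = 467.3/EI,  θ_B0 = 711.1/EI
Flexibility coefficients: a unit moment at one end gives L/(3EI) there and L/(6EI) at the far end, so f₁₁ = f₂₂ = 3/EI and f₁₂ = f₂₁ = 1.5/EI.
Compatibility — zero rotation at each built-in end:
  3 M_A + 1.5 M_B = 467.3
  1.5 M_A + 3 M_B = 711.1
Solving the pair gives M_A = 49.66 kN·m and M_B = 212.2 kN·m (hogging).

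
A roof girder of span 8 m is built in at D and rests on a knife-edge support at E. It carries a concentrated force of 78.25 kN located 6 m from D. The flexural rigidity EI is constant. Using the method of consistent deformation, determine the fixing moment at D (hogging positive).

Release the roller at E. Primary structure: cantilever fixed at D.
Primary-structure tip deflection at E by superposition:
  point load 78.25 at a = 6: Pa²(3L − a)/(6EI) = 8451/EI
Flexibility coefficient — unit upward force at E: δ_{EE} = L³/(3EI) = 170.7/EI.
Compatibility at E: δ_0 − R_E·δ_{EE} = 0, so R_E = 8451/170.7 = 49.52 kN.
Moment equilibrium about D: M_D = Σ(load moments about D) − R_E·L = 469.5 − 49.52×8 = 73.36 kN·m.

M_D = 73.36 kN·m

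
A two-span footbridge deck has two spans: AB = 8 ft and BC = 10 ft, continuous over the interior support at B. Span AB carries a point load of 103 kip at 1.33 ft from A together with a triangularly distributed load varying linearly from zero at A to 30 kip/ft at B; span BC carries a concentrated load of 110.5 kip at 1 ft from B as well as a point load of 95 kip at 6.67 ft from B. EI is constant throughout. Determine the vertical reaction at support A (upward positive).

Release continuity at B by inserting a hinge; the redundant is the internal moment M_B. The primary structure is two simply-supported spans AB and BC.
Rotations at B on the released spans (each span's end-slope, ×1/EI):
  span AB: point load 103 at a = 1.33: Pab(L + a)/(6LEI) = 177.6/EI
  span AB: triangular load, peak 30: w₀L³/(45EI) = 341.3/EI
  span BC: point load 110.5 at a = 1: Pab(L + b)/(6LEI) = 314.9/EI
  span BC: point load 95 at a = 6.67: Pab(L + b)/(6LEI) = 468.8/EI
  relative rotation θ_0 = (518.9 + 783.7)/EI = 1303/EI
A unit hogging moment at B produces rotation L₁/(3EI) + L₂/(3EI) = 6/EI.
Slope continuity at B: θ_0 = M_B·6/EI, so M_B = 1303/6 = 217.1 kip·ft (hogging).
Span AB, ΣM about A with M_B applied at B: R_B^{AB}·8 = 777 + 217.1, so R_B^{AB} = 124.3 kip and R_A = 223 − 124.3 = 98.74 kip.

R_A = 98.74 kip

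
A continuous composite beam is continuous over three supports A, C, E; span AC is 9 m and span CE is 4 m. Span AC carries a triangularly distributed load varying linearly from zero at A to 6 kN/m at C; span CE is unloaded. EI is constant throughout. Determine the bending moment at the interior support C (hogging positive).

Insert a hinge at C; M_C is the redundant, and each span becomes simply supported.
End slopes at the hinge C, treating each span as simply supported:
  span AC: triangular load, peak 6: w₀L³/(45EI) = 97.2/EI
  relative rotation θ_0 = (97.2 + 0)/EI = 97.2/EI
A unit hogging moment at C produces rotation L₁/(3EI) + L₂/(3EI) = 4.333/EI.
Compatibility: M_C·(L₁+L₂)/(3EI) = θ_0, giving M_C = 22.43 kN·m (hogging).

M_C = 22.43 kN·m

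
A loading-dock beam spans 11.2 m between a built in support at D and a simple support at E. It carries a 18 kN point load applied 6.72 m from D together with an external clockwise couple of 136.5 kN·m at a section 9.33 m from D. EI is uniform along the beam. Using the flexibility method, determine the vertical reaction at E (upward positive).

R_E = 25.55 kN

Remove the prop at E; the released (primary) structure is a cantilever built in at D.
Downward deflection at the released point E due to the loads:
  point load 18 at a = 6.72: Pa²(3L − a)/(6EI) = 3642/EI
  clockwise couple 136.5 at a = 9.33: M₀a(2L − a)/(2EI) = 8323/EI
  δ_0 = 11964/EI
Tip deflection under a unit load at E: L³/(3EI) = 468.3/EI.
The prop prevents deflection at E: R_E = δ_0/δ_{EE} = 11964/468.3 = 25.55 kN.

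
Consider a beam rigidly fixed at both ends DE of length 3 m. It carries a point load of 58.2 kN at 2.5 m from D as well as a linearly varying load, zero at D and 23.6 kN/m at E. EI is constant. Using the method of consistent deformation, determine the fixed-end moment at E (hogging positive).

Take the two fixed-end moments M_D, M_E as redundants; the released structure is the simple span DE.
On the primary (simply-supported) span, the end slopes from the loading are:
  at D: point load 58.2 at a = 2.5: Pab(L + b)/(6LEI) = 14.15/EI
  at E: point load 58.2 at a = 2.5: Pab(L + a)/(6LEI) = 22.23/EI
  at D: triangular load, peak 23.6: 7w₀L³/(360EI) = 12.39/EI
  at E: triangular load, peak 23.6: w₀L³/(45EI) = 14.16/EI
  θ_D0 = 26.54/EI,  θ_E0 = 36.39/EI
Flexibility coefficients: a unit moment at one end gives L/(3EI) there and L/(6EI) at the far end, so f₁₁ = f₂₂ = 1/EI and f₁₂ = f₂₁ = 0.5/EI.
Compatibility — zero rotation at each built-in end:
  1 M_D + 0.5 M_E = 26.54
  0.5 M_D + 1 M_E = 36.39
Solving the pair gives M_D = 11.12 kN·m and M_E = 30.83 kN·m (hogging).

M_E = 30.83 kN·m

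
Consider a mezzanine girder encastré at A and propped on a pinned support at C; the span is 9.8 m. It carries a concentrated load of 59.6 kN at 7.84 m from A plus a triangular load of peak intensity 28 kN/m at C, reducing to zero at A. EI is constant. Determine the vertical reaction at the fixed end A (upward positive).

Choose R_C as the redundant. The primary structure is the cantilever fixed at A.
Primary-structure tip deflection at C by superposition:
  point load 59.6 at a = 7.84: Pa²(3L − a)/(6EI) = 13164/EI
  triangular load, peak 28 at the free end: 11w₀L⁴/(120EI) = 23674/EI
  δ_0 = 36838/EI
Flexibility coefficient — unit upward force at C: δ_{CC} = L³/(3EI) = 313.7/EI.
Compatibility at C: δ_0 − R_C·δ_{CC} = 0, so R_C = 36838/313.7 = 117.4 kN.
Vertical equilibrium: R_A = ΣP − R_C = 196.8 − 117.4 = 79.38 kN.

R_A = 79.38 kN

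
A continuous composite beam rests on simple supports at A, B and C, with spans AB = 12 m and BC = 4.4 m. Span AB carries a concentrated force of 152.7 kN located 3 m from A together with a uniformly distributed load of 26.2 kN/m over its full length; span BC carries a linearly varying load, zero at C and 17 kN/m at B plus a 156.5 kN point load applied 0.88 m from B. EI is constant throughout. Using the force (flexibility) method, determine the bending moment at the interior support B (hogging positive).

Take M_B as the redundant. Released structure: two simple spans AB and BC with a hinge at B.
Rotations at B on the released spans (each span's end-slope, ×1/EI):
  span AB: point load 152.7 at a = 3: Pab(L + a)/(6LEI) = 858.9/EI
  span AB: UDL 26.2: wL³/(24EI) = 1886/EI
  span BC: triangular load, peak 17: w₀L³/(45EI) = 32.18/EI
  span BC: point load 156.5 at a = 0.88: Pab(L + b)/(6LEI) = 145.4/EI
  relative rotation θ_0 = (2745 + 177.6)/EI = 2923/EI
A unit hogging moment at B produces rotation L₁/(3EI) + L₂/(3EI) = 5.467/EI.
Slope continuity at B: θ_0 = M_B·5.467/EI, so M_B = 2923/5.467 = 534.7 kN·m (hogging).

M_B = 534.7 kN·m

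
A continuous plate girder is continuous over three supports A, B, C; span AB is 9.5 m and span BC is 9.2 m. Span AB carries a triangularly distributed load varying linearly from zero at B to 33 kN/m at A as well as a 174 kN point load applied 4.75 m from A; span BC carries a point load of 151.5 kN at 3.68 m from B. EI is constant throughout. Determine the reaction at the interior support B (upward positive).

Take M_B as the redundant. Released structure: two simple spans AB and BC with a hinge at B.
Discontinuity in slope at B on the released structure — sum the simple-span end rotations:
  span AB: triangular load, peak 33: 7w₀L³/(360EI) = 550.1/EI
  span AB: point load 174 at a = 4.75: Pab(L + a)/(6LEI) = 981.5/EI
  span BC: point load 151.5 at a = 3.68: Pab(L + b)/(6LEI) = 820.7/EI
  relative rotation θ_0 = (1532 + 820.7)/EI = 2352/EI
A unit hogging moment at B produces rotation L₁/(3EI) + L₂/(3EI) = 6.233/EI.
Compatibility: M_B·(L₁+L₂)/(3EI) = θ_0, giving M_B = 377.4 kN·m (hogging).
Span AB, ΣM about A with M_B applied at B: R_B^{AB}·9.5 = 1323 + 377.4, so R_B^{AB} = 179 kN and R_A = 330.8 − 179 = 151.8 kN.
Span BC, ΣM about C: R_B^{BC}·9.2 = 836.3 + 377.4, so R_B^{BC} = 131.9 kN and R_C = 151.5 − 131.9 = 19.58 kN.
R_B = 179 + 131.9 = 310.9 kN.

R_B = 310.9 kN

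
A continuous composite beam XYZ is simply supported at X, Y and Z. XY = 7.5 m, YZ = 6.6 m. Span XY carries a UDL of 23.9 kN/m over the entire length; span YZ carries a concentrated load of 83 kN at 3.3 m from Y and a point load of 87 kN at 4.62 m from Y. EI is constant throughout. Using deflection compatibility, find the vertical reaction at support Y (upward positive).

R_Y = 206.8 kN

Release continuity at Y by inserting a hinge; the redundant is the internal moment M_Y. The primary structure is two simply-supported spans XY and YZ.
End slopes at the hinge Y, treating each span as simply supported:
  span XY: UDL 23.9: wL³/(24EI) = 420.1/EI
  span YZ: point load 83 at a = 3.3: Pab(L + b)/(6LEI) = 226/EI
  span YZ: point load 87 at a = 4.62: Pab(L + b)/(6LEI) = 172.4/EI
  relative rotation θ_0 = (420.1 + 398.4)/EI = 818.5/EI
A unit hogging moment at Y produces rotation L₁/(3EI) + L₂/(3EI) = 4.7/EI.
Slope continuity at Y: θ_0 = M_Y·4.7/EI, so M_Y = 818.5/4.7 = 174.2 kN·m (hogging).
Span XY, ΣM about X with M_Y applied at Y: R_Y^{XY}·7.5 = 672.2 + 174.2, so R_Y^{XY} = 112.8 kN and R_X = 179.2 − 112.8 = 66.4 kN.
Span YZ, ΣM about Z: R_Y^{YZ}·6.6 = 446.2 + 174.2, so R_Y^{YZ} = 93.99 kN and R_Z = 170 − 93.99 = 76.01 kN.
R_Y = 112.8 + 93.99 = 206.8 kN.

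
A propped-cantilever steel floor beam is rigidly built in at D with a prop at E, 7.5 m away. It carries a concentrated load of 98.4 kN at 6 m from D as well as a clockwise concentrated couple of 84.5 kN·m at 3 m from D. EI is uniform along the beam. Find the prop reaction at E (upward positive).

Choose R_E as the redundant. The primary structure is the cantilever fixed at D.
Primary-structure tip deflection at E by superposition:
  point load 98.4 at a = 6: Pa²(3L − a)/(6EI) = 9742/EI
  clockwise couple 84.5 at a = 3: M₀a(2L − a)/(2EI) = 1521/EI
  δ_0 = 11263/EI
Tip deflection under a unit load at E: L³/(3EI) = 140.6/EI.
The prop prevents deflection at E: R_E = δ_0/δ_{EE} = 11263/140.6 = 80.09 kN.

R_E = 80.09 kN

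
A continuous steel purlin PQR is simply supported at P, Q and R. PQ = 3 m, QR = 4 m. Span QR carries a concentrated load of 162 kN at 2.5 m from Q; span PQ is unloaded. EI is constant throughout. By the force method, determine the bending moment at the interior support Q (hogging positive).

Release continuity at Q by inserting a hinge; the redundant is the internal moment M_Q. The primary structure is two simply-supported spans PQ and QR.
End slopes at the hinge Q, treating each span as simply supported:
  span QR: point load 162 at a = 2.5: Pab(L + b)/(6LEI) = 139.2/EI
  relative rotation θ_0 = (0 + 139.2)/EI = 139.2/EI
A unit hogging moment at Q produces rotation L₁/(3EI) + L₂/(3EI) = 2.333/EI.
Compatibility: M_Q·(L₁+L₂)/(3EI) = θ_0, giving M_Q = 59.67 kN·m (hogging).

M_Q = 59.67 kN·m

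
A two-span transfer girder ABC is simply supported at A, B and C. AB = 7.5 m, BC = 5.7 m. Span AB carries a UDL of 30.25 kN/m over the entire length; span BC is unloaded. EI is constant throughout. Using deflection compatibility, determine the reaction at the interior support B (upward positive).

R_B = 150.8 kN

Release continuity at B by inserting a hinge; the redundant is the internal moment M_B. The primary structure is two simply-supported spans AB and BC.
Rotations at B on the released spans (each span's end-slope, ×1/EI):
  span AB: UDL 30.25: wL³/(24EI) = 531.7/EI
  relative rotation θ_0 = (531.7 + 0)/EI = 531.7/EI
A unit hogging moment at B produces rotation L₁/(3EI) + L₂/(3EI) = 4.4/EI.
Compatibility: M_B·(L₁+L₂)/(3EI) = θ_0, giving M_B = 120.8 kN·m (hogging).
Span AB, ΣM about A with M_B applied at B: R_B^{AB}·7.5 = 850.8 + 120.8, so R_B^{AB} = 129.6 kN and R_A = 226.9 − 129.6 = 97.32 kN.
Span BC, ΣM about C: R_B^{BC}·5.7 = 0 + 120.8, so R_B^{BC} = 21.2 kN and R_C = 0 − 21.2 = -21.2 kN.
R_B = 129.6 + 21.2 = 150.8 kN.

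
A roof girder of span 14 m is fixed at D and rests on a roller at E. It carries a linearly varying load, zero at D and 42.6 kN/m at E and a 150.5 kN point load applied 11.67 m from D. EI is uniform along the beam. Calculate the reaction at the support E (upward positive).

R_E = 277.3 kN

Choose R_E as the redundant. The primary structure is the cantilever fixed at D.
Primary-structure tip deflection at E by superposition:
  triangular load, peak 42.6 at the free end: 11w₀L⁴/(120EI) = 150014/EI
  point load 150.5 at a = 11.67: Pa²(3L − a)/(6EI) = 103609/EI
  δ_0 = 253624/EI
Flexibility coefficient — unit upward force at E: δ_{EE} = L³/(3EI) = 914.7/EI.
The prop prevents deflection at E: R_E = δ_0/δ_{EE} = 253624/914.7 = 277.3 kN.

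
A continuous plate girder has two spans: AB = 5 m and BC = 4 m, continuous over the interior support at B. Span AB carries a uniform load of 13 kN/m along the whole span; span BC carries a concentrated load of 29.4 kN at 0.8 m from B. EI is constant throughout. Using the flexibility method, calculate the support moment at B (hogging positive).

M_B = 30.1 kN·m

Release continuity at B by inserting a hinge; the redundant is the internal moment M_B. The primary structure is two simply-supported spans AB and BC.
End slopes at the hinge B, treating each span as simply supported:
  span AB: UDL 13: wL³/(24EI) = 67.71/EI
  span BC: point load 29.4 at a = 0.8: Pab(L + b)/(6LEI) = 22.58/EI
  relative rotation θ_0 = (67.71 + 22.58)/EI = 90.29/EI
A unit hogging moment at B produces rotation L₁/(3EI) + L₂/(3EI) = 3/EI.
Slope continuity at B: θ_0 = M_B·3/EI, so M_B = 90.29/3 = 30.1 kN·m (hogging).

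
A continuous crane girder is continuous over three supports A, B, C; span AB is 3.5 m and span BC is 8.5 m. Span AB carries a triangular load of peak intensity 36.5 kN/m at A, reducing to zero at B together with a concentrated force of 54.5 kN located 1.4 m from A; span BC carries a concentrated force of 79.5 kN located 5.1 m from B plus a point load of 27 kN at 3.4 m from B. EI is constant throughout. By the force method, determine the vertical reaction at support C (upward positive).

Take M_B as the redundant. Released structure: two simple spans AB and BC with a hinge at B.
End slopes at the hinge B, treating each span as simply supported:
  span AB: triangular load, peak 36.5: 7w₀L³/(360EI) = 30.43/EI
  span AB: point load 54.5 at a = 1.4: Pab(L + a)/(6LEI) = 37.39/EI
  span BC: point load 79.5 at a = 5.1: Pab(L + b)/(6LEI) = 321.7/EI
  span BC: point load 27 at a = 3.4: Pab(L + b)/(6LEI) = 124.8/EI
  relative rotation θ_0 = (67.82 + 446.5)/EI = 514.3/EI
A unit hogging moment at B produces rotation L₁/(3EI) + L₂/(3EI) = 4/EI.
Compatibility: M_B·(L₁+L₂)/(3EI) = θ_0, giving M_B = 128.6 kN·m (hogging).
Span BC, ΣM about C: R_B^{BC}·8.5 = 408 + 128.6, so R_B^{BC} = 63.13 kN and R_C = 106.5 − 63.13 = 43.37 kN.

R_C = 43.37 kN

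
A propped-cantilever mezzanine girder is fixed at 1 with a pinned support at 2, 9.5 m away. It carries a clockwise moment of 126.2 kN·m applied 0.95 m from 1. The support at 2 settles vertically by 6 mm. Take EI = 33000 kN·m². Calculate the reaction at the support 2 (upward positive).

R_2 = 3.093 kN

Choose R_2 as the redundant. The primary structure is the cantilever fixed at 1.
Deflection at 2 on the released cantilever, summing each load's contribution:
  clockwise couple 126.2 at a = 0.95: M₀a(2L − a)/(2EI) = 1082/EI
Tip deflection under a unit load at 2: L³/(3EI) = 285.8/EI.
With EI = 33000 kN·m²: δ_0 = 0.032788 m and δ_{22} = 0.00866 m/kN.
Compatibility — the beam at 2 must follow the support down by 0.006 m: δ_0 − R_2·δ_{22} = 0.006, so R_2 = (0.032788 − 0.006)/0.00866 = 3.093 kN.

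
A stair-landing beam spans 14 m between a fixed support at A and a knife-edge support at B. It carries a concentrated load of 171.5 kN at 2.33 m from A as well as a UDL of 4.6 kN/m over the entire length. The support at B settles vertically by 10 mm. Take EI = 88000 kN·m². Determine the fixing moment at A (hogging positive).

Choose R_B as the redundant. The primary structure is the cantilever fixed at A.
Free-end deflection of the primary structure under the applied loading (downward +):
  point load 171.5 at a = 2.33: Pa²(3L − a)/(6EI) = 6156/EI
  UDL 4.6: wL⁴/(8EI) = 22089/EI
  δ_0 = 28245/EI
Flexibility coefficient — unit upward force at B: δ_{BB} = L³/(3EI) = 914.7/EI.
With EI = 88000 kN·m²: δ_0 = 0.32097 m and δ_{BB} = 0.010394 m/kN.
Compatibility — the beam at B must follow the support down by 0.01 m: δ_0 − R_B·δ_{BB} = 0.01, so R_B = (0.32097 − 0.01)/0.010394 = 29.92 kN.
Moment equilibrium about A: M_A = Σ(load moments about A) − R_B·L = 850.4 − 29.92×14 = 431.5 kN·m.

M_A = 431.5 kN·m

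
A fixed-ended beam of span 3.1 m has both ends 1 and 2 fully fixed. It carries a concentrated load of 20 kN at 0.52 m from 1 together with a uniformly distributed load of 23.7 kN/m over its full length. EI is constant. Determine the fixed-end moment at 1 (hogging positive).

M_1 = 26.18 kN·m

Release both end moments; the primary structure is a simply-supported span 12 with redundants M_1 and M_2.
Simple-span end rotations at 1 and 2 under the given loads:
  at 1: point load 20 at a = 0.52: Pab(L + b)/(6LEI) = 8.194/EI
  at 2: point load 20 at a = 0.52: Pab(L + a)/(6LEI) = 5.222/EI
  at 1: UDL 23.7: wL³/(24EI) = 29.42/EI
  at 2: UDL 23.7: wL³/(24EI) = 29.42/EI
  θ_10 = 37.61/EI,  θ_20 = 34.64/EI
Flexibility coefficients: a unit moment at one end gives L/(3EI) there and L/(6EI) at the far end, so f₁₁ = f₂₂ = 1.033/EI and f₁₂ = f₂₁ = 0.5167/EI.
Compatibility — zero rotation at each built-in end:
  1.033 M_1 + 0.5167 M_2 = 37.61
  0.5167 M_1 + 1.033 M_2 = 34.64
Solving the pair gives M_1 = 26.18 kN·m and M_2 = 20.43 kN·m (hogging).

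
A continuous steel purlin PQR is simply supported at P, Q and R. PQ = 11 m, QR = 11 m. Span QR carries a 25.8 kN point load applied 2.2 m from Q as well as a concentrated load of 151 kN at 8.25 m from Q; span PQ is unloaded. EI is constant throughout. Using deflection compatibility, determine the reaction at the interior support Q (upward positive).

Take M_Q as the redundant. Released structure: two simple spans PQ and QR with a hinge at Q.
Rotations at Q on the released spans (each span's end-slope, ×1/EI):
  span QR: point load 25.8 at a = 2.2: Pab(L + b)/(6LEI) = 149.8/EI
  span QR: point load 151 at a = 8.25: Pab(L + b)/(6LEI) = 713.7/EI
  relative rotation θ_0 = (0 + 863.6)/EI = 863.6/EI
A unit hogging moment at Q produces rotation L₁/(3EI) + L₂/(3EI) = 7.333/EI.
Slope continuity at Q: θ_0 = M_Q·7.333/EI, so M_Q = 863.6/7.333 = 117.8 kN·m (hogging).
Span PQ, ΣM about P with M_Q applied at Q: R_Q^{PQ}·11 = 0 + 117.8, so R_Q^{PQ} = 10.71 kN and R_P = 0 − 10.71 = -10.71 kN.
Span QR, ΣM about R: R_Q^{QR}·11 = 642.3 + 117.8, so R_Q^{QR} = 69.1 kN and R_R = 176.8 − 69.1 = 107.7 kN.
R_Q = 10.71 + 69.1 = 79.8 kN.

R_Q = 79.8 kN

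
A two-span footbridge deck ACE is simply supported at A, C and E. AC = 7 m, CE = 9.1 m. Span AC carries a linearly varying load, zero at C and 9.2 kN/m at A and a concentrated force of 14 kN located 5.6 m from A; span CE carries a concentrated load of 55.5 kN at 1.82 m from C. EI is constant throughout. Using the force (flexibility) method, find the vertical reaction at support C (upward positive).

Insert a hinge at C; M_C is the redundant, and each span becomes simply supported.
Discontinuity in slope at C on the released structure — sum the simple-span end rotations:
  span AC: triangular load, peak 9.2: 7w₀L³/(360EI) = 61.36/EI
  span AC: point load 14 at a = 5.6: Pab(L + a)/(6LEI) = 32.93/EI
  span CE: point load 55.5 at a = 1.82: Pab(L + b)/(6LEI) = 220.6/EI
  relative rotation θ_0 = (94.29 + 220.6)/EI = 314.9/EI
A unit hogging moment at C produces rotation L₁/(3EI) + L₂/(3EI) = 5.367/EI.
Slope continuity at C: θ_0 = M_C·5.367/EI, so M_C = 314.9/5.367 = 58.68 kN·m (hogging).
Span AC, ΣM about A with M_C applied at C: R_C^{AC}·7 = 153.5 + 58.68, so R_C^{AC} = 30.32 kN and R_A = 46.2 − 30.32 = 15.88 kN.
Span CE, ΣM about E: R_C^{CE}·9.1 = 404 + 58.68, so R_C^{CE} = 50.85 kN and R_E = 55.5 − 50.85 = 4.652 kN.
R_C = 30.32 + 50.85 = 81.16 kN.

R_C = 81.16 kN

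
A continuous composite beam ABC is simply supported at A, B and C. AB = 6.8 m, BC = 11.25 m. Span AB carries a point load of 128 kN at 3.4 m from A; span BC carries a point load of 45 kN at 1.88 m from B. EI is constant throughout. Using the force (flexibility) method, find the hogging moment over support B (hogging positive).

M_B = 101.7 kN·m

Take M_B as the redundant. Released structure: two simple spans AB and BC with a hinge at B.
Discontinuity in slope at B on the released structure — sum the simple-span end rotations:
  span AB: point load 128 at a = 3.4: Pab(L + a)/(6LEI) = 369.9/EI
  span BC: point load 45 at a = 1.88: Pab(L + b)/(6LEI) = 242.2/EI
  relative rotation θ_0 = (369.9 + 242.2)/EI = 612.1/EI
A unit hogging moment at B produces rotation L₁/(3EI) + L₂/(3EI) = 6.017/EI.
Compatibility: M_B·(L₁+L₂)/(3EI) = θ_0, giving M_B = 101.7 kN·m (hogging).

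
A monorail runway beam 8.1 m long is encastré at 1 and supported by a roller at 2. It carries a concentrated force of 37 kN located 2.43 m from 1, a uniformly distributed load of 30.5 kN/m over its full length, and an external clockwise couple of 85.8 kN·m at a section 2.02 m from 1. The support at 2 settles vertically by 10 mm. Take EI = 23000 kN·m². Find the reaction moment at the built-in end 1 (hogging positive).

M_1 = 343.8 kN·m

Take the reaction at 2 as the redundant and release it; the primary structure is a cantilever fixed at 1.
Downward deflection at the released point 2 due to the loads:
  point load 37 at a = 2.43: Pa²(3L − a)/(6EI) = 796.4/EI
  UDL 30.5: wL⁴/(8EI) = 16412/EI
  clockwise couple 85.8 at a = 2.02: M₀a(2L − a)/(2EI) = 1229/EI
  δ_0 = 18437/EI
Tip deflection under a unit load at 2: L³/(3EI) = 177.1/EI.
With EI = 23000 kN·m²: δ_0 = 0.8016 m and δ_{22} = 0.007702 m/kN.
Compatibility — the beam at 2 must follow the support down by 0.01 m: δ_0 − R_2·δ_{22} = 0.01, so R_2 = (0.8016 − 0.01)/0.007702 = 102.8 kN.
Moment equilibrium about 1: M_1 = Σ(load moments about 1) − R_2·L = 1176 − 102.8×8.1 = 343.8 kN·m.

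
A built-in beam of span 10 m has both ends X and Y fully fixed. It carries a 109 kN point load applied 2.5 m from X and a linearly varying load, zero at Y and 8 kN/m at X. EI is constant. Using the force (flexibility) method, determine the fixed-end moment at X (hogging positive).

Take the two fixed-end moments M_X, M_Y as redundants; the released structure is the simple span XY.
End rotations of the released simple span under the applied load (×1/EI):
  at X: point load 109 at a = 2.5: Pab(L + b)/(6LEI) = 596.1/EI
  at Y: point load 109 at a = 2.5: Pab(L + a)/(6LEI) = 425.8/EI
  at X: triangular load, peak 8: w₀L³/(45EI) = 177.8/EI
  at Y: triangular load, peak 8: 7w₀L³/(360EI) = 155.6/EI
  θ_X0 = 773.9/EI,  θ_Y0 = 581.3/EI
Flexibility coefficients: a unit moment at one end gives L/(3EI) there and L/(6EI) at the far end, so f₁₁ = f₂₂ = 3.333/EI and f₁₂ = f₂₁ = 1.667/EI.
Compatibility — zero rotation at each built-in end:
  3.333 M_X + 1.667 M_Y = 773.9
  1.667 M_X + 3.333 M_Y = 581.3
Solving the pair gives M_X = 193.3 kN·m and M_Y = 77.76 kN·m (hogging).

M_X = 193.3 kN·m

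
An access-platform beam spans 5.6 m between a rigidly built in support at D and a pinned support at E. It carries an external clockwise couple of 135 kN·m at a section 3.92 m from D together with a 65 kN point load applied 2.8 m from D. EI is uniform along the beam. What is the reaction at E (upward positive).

R_E = 53.22 kN

Take the reaction at E as the redundant and release it; the primary structure is a cantilever fixed at D.
Deflection at E on the released cantilever, summing each load's contribution:
  clockwise couple 135 at a = 3.92: M₀a(2L − a)/(2EI) = 1926/EI
  point load 65 at a = 2.8: Pa²(3L − a)/(6EI) = 1189/EI
  δ_0 = 3115/EI
Flexibility coefficient — unit upward force at E: δ_{EE} = L³/(3EI) = 58.54/EI.
The prop prevents deflection at E: R_E = δ_0/δ_{EE} = 3115/58.54 = 53.22 kN.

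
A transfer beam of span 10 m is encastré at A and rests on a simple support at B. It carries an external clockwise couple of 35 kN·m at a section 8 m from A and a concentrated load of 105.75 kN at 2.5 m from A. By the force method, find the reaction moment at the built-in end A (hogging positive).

M_A = 158.1 kN·m

Release the roller at B. Primary structure: cantilever fixed at A.
Free-end deflection of the primary structure under the applied loading (downward +):
  clockwise couple 35 at a = 8: M₀a(2L − a)/(2EI) = 1680/EI
  point load 105.75 at a = 2.5: Pa²(3L − a)/(6EI) = 3029/EI
  δ_0 = 4709/EI
Flexibility coefficient — unit upward force at B: δ_{BB} = L³/(3EI) = 333.3/EI.
Compatibility at B: δ_0 − R_B·δ_{BB} = 0, so R_B = 4709/333.3 = 14.13 kN.
Moment equilibrium about A: M_A = Σ(load moments about A) − R_B·L = 299.4 − 14.13×10 = 158.1 kN·m.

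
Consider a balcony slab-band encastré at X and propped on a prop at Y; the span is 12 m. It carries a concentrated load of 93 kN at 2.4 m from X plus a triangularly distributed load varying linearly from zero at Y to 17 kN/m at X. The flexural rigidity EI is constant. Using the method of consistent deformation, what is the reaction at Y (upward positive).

Remove the prop at Y; the released (primary) structure is a cantilever built in at X.
Deflection at Y on the released cantilever, summing each load's contribution:
  point load 93 at a = 2.4: Pa²(3L − a)/(6EI) = 3000/EI
  triangular load, peak 17 at the fixed end: w₀L⁴/(30EI) = 11750/EI
  δ_0 = 14750/EI
Tip deflection under a unit load at Y: L³/(3EI) = 576/EI.
The prop prevents deflection at Y: R_Y = δ_0/δ_{YY} = 14750/576 = 25.61 kN.

R_Y = 25.61 kN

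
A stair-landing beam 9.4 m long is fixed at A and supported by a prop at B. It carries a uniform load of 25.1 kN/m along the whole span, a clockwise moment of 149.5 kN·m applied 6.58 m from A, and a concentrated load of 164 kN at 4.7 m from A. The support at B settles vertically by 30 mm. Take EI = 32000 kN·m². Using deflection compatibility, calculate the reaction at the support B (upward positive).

R_B = 158 kN

Remove the prop at B; the released (primary) structure is a cantilever built in at A.
Deflection at B on the released cantilever, summing each load's contribution:
  UDL 25.1: wL⁴/(8EI) = 24496/EI
  clockwise couple 149.5 at a = 6.58: M₀a(2L − a)/(2EI) = 6010/EI
  point load 164 at a = 4.7: Pa²(3L − a)/(6EI) = 14189/EI
  δ_0 = 44696/EI
Tip deflection under a unit load at B: L³/(3EI) = 276.9/EI.
With EI = 32000 kN·m²: δ_0 = 1.3967 m and δ_{BB} = 0.008652 m/kN.
Compatibility — the beam at B must follow the support down by 0.03 m: δ_0 − R_B·δ_{BB} = 0.03, so R_B = (1.3967 − 0.03)/0.008652 = 158 kN.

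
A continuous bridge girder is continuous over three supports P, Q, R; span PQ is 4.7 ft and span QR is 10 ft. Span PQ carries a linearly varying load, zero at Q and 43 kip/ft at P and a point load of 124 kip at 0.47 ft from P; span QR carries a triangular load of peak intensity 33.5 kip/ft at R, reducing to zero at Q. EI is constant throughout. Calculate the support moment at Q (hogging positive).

Insert a hinge at Q; M_Q is the redundant, and each span becomes simply supported.
Rotations at Q on the released spans (each span's end-slope, ×1/EI):
  span PQ: triangular load, peak 43: 7w₀L³/(360EI) = 86.81/EI
  span PQ: point load 124 at a = 0.47: Pab(L + a)/(6LEI) = 45.2/EI
  span QR: triangular load, peak 33.5: 7w₀L³/(360EI) = 651.4/EI
  relative rotation θ_0 = (132 + 651.4)/EI = 783.4/EI
A unit hogging moment at Q produces rotation L₁/(3EI) + L₂/(3EI) = 4.9/EI.
Slope continuity at Q: θ_0 = M_Q·4.9/EI, so M_Q = 783.4/4.9 = 159.9 kip·ft (hogging).

M_Q = 159.9 kip·ft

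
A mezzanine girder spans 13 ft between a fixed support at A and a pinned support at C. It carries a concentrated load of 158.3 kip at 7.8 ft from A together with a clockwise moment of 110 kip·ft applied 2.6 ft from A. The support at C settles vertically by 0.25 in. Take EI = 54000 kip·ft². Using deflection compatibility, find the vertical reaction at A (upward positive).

Remove the prop at C; the released (primary) structure is a cantilever built in at A.
Deflection at C on the released cantilever, summing each load's contribution:
  point load 158.3 at a = 7.8: Pa²(3L − a)/(6EI) = 50081/EI
  clockwise couple 110 at a = 2.6: M₀a(2L − a)/(2EI) = 3346/EI
  δ_0 = 53427/EI
Tip deflection under a unit load at C: L³/(3EI) = 732.3/EI.
With EI = 54000 kip·ft²: δ_0 = 0.98939 ft and δ_{CC} = 0.013562 ft/kip.
Compatibility — the beam at C must follow the support down by 0.02083 ft: δ_0 − R_C·δ_{CC} = 0.02083, so R_C = (0.98939 − 0.02083)/0.013562 = 71.42 kip.
Vertical equilibrium: R_A = ΣP − R_C = 158.3 − 71.42 = 86.88 kip.

R_A = 86.88 kip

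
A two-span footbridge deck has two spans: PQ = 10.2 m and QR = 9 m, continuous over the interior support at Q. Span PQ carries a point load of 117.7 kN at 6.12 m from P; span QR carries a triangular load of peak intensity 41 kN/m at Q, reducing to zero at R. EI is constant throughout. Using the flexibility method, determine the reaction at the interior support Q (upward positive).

R_Q = 240.9 kN

Insert a hinge at Q; M_Q is the redundant, and each span becomes simply supported.
Discontinuity in slope at Q on the released structure — sum the simple-span end rotations:
  span PQ: point load 117.7 at a = 6.12: Pab(L + a)/(6LEI) = 783.7/EI
  span QR: triangular load, peak 41: w₀L³/(45EI) = 664.2/EI
  relative rotation θ_0 = (783.7 + 664.2)/EI = 1448/EI
A unit hogging moment at Q produces rotation L₁/(3EI) + L₂/(3EI) = 6.4/EI.
Compatibility: M_Q·(L₁+L₂)/(3EI) = θ_0, giving M_Q = 226.2 kN·m (hogging).
Span PQ, ΣM about P with M_Q applied at Q: R_Q^{PQ}·10.2 = 720.3 + 226.2, so R_Q^{PQ} = 92.8 kN and R_P = 117.7 − 92.8 = 24.9 kN.
Span QR, ΣM about R: R_Q^{QR}·9 = 1107 + 226.2, so R_Q^{QR} = 148.1 kN and R_R = 184.5 − 148.1 = 36.36 kN.
R_Q = 92.8 + 148.1 = 240.9 kN.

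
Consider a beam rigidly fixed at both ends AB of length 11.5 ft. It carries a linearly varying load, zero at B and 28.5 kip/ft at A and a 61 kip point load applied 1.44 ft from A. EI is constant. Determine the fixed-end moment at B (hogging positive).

M_B = 135.3 kip·ft

Release both end moments; the primary structure is a simply-supported span AB with redundants M_A and M_B.
On the primary (simply-supported) span, the end slopes from the loading are:
  at A: triangular load, peak 28.5: w₀L³/(45EI) = 963.2/EI
  at B: triangular load, peak 28.5: 7w₀L³/(360EI) = 842.8/EI
  at A: point load 61 at a = 1.44: Pab(L + b)/(6LEI) = 276.1/EI
  at B: point load 61 at a = 1.44: Pab(L + a)/(6LEI) = 165.7/EI
  θ_A0 = 1239/EI,  θ_B0 = 1009/EI
Flexibility coefficients: a unit moment at one end gives L/(3EI) there and L/(6EI) at the far end, so f₁₁ = f₂₂ = 3.833/EI and f₁₂ = f₂₁ = 1.917/EI.
Compatibility — zero rotation at each built-in end:
  3.833 M_A + 1.917 M_B = 1239
  1.917 M_A + 3.833 M_B = 1009
Solving the pair gives M_A = 255.7 kip·ft and M_B = 135.3 kip·ft (hogging).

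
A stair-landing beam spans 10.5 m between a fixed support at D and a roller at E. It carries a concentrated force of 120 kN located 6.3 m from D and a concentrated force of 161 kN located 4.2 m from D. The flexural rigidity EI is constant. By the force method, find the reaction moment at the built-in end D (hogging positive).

Take the reaction at E as the redundant and release it; the primary structure is a cantilever fixed at D.
Deflection at E on the released cantilever, summing each load's contribution:
  point load 120 at a = 6.3: Pa²(3L − a)/(6EI) = 20004/EI
  point load 161 at a = 4.2: Pa²(3L − a)/(6EI) = 12922/EI
  δ_0 = 32926/EI
Tip deflection under a unit load at E: L³/(3EI) = 385.9/EI.
The prop prevents deflection at E: R_E = δ_0/δ_{EE} = 32926/385.9 = 85.33 kN.
Moment equilibrium about D: M_D = Σ(load moments about D) − R_E·L = 1432 − 85.33×10.5 = 536.3 kN·m.

M_D = 536.3 kN·m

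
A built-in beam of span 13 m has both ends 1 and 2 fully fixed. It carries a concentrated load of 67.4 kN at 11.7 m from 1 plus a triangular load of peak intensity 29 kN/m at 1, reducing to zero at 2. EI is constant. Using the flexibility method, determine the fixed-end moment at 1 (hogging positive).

Take the two fixed-end moments M_1, M_2 as redundants; the released structure is the simple span 12.
End rotations of the released simple span under the applied load (×1/EI):
  at 1: point load 67.4 at a = 11.7: Pab(L + b)/(6LEI) = 187.9/EI
  at 2: point load 67.4 at a = 11.7: Pab(L + a)/(6LEI) = 324.6/EI
  at 1: triangular load, peak 29: w₀L³/(45EI) = 1416/EI
  at 2: triangular load, peak 29: 7w₀L³/(360EI) = 1239/EI
  θ_10 = 1604/EI,  θ_20 = 1563/EI
Flexibility coefficients: a unit moment at one end gives L/(3EI) there and L/(6EI) at the far end, so f₁₁ = f₂₂ = 4.333/EI and f₁₂ = f₂₁ = 2.167/EI.
Compatibility — zero rotation at each built-in end:
  4.333 M_1 + 2.167 M_2 = 1604
  2.167 M_1 + 4.333 M_2 = 1563
Solving the pair gives M_1 = 252.9 kN·m and M_2 = 234.3 kN·m (hogging).

M_1 = 252.9 kN·m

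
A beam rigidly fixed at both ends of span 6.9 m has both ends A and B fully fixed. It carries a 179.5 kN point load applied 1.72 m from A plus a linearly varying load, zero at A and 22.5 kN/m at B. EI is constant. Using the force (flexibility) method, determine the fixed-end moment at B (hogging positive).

Take the two fixed-end moments M_A, M_B as redundants; the released structure is the simple span AB.
Simple-span end rotations at A and B under the given loads:
  at A: point load 179.5 at a = 1.72: Pab(L + b)/(6LEI) = 466.6/EI
  at B: point load 179.5 at a = 1.72: Pab(L + a)/(6LEI) = 333/EI
  at A: triangular load, peak 22.5: 7w₀L³/(360EI) = 143.7/EI
  at B: triangular load, peak 22.5: w₀L³/(45EI) = 164.3/EI
  θ_A0 = 610.4/EI,  θ_B0 = 497.2/EI
Flexibility coefficients: a unit moment at one end gives L/(3EI) there and L/(6EI) at the far end, so f₁₁ = f₂₂ = 2.3/EI and f₁₂ = f₂₁ = 1.15/EI.
Compatibility — zero rotation at each built-in end:
  2.3 M_A + 1.15 M_B = 610.4
  1.15 M_A + 2.3 M_B = 497.2
Solving the pair gives M_A = 209.7 kN·m and M_B = 111.3 kN·m (hogging).

M_B = 111.3 kN·m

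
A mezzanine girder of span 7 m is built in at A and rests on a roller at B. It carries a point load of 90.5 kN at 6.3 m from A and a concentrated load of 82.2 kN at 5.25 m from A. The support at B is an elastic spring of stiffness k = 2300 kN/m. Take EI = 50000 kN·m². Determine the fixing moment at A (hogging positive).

Remove the prop at B; the released (primary) structure is a cantilever built in at A.
Deflection at B on the released cantilever, summing each load's contribution:
  point load 90.5 at a = 6.3: Pa²(3L − a)/(6EI) = 8800/EI
  point load 82.2 at a = 5.25: Pa²(3L − a)/(6EI) = 5947/EI
  δ_0 = 14748/EI
Tip deflection under a unit load at B: L³/(3EI) = 114.3/EI.
With EI = 50000 kN·m²: δ_0 = 0.29495 m and δ_{BB} = 0.002287 m/kN.
Compatibility — the spring shortens by R_B/k under the reaction it provides: δ_0 − R_B·δ_{BB} = R_B/k. With 1/k = 0.000435 m/kN, R_B = δ_0 / (δ_{BB} + 1/k) = 0.29495 / (0.002287 + 0.000435) = 108.4 kN.
Moment equilibrium about A: M_A = Σ(load moments about A) − R_B·L = 1002 − 108.4×7 = 243 kN·m.

M_A = 243 kN·m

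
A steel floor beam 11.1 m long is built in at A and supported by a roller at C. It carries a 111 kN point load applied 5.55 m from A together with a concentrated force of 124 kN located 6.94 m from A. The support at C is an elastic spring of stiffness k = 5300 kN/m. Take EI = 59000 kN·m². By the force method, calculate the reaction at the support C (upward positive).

Release the roller at C. Primary structure: cantilever fixed at A.
Primary-structure tip deflection at C by superposition:
  point load 111 at a = 5.55: Pa²(3L − a)/(6EI) = 15813/EI
  point load 124 at a = 6.94: Pa²(3L − a)/(6EI) = 26238/EI
  δ_0 = 42051/EI
Tip deflection under a unit load at C: L³/(3EI) = 455.9/EI.
With EI = 59000 kN·m²: δ_0 = 0.71274 m and δ_{CC} = 0.007727 m/kN.
Compatibility — the spring shortens by R_C/k under the reaction it provides: δ_0 − R_C·δ_{CC} = R_C/k. With 1/k = 0.000189 m/kN, R_C = δ_0 / (δ_{CC} + 1/k) = 0.71274 / (0.007727 + 0.000189) = 90.04 kN.

R_C = 90.04 kN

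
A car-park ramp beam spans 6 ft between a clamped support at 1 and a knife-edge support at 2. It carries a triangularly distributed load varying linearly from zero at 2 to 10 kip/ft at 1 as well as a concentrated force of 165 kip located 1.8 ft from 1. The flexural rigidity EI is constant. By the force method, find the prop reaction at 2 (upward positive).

Release the roller at 2. Primary structure: cantilever fixed at 1.
Downward deflection at the released point 2 due to the loads:
  triangular load, peak 10 at the fixed end: w₀L⁴/(30EI) = 432/EI
  point load 165 at a = 1.8: Pa²(3L − a)/(6EI) = 1443/EI
  δ_0 = 1875/EI
Tip deflection under a unit load at 2: L³/(3EI) = 72/EI.
Compatibility at 2: δ_0 − R_2·δ_{22} = 0, so R_2 = 1875/72 = 26.05 kip.

R_2 = 26.05 kip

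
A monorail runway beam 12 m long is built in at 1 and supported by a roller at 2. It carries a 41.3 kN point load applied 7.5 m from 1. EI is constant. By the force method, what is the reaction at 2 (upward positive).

R_2 = 19.16 kN

Remove the prop at 2; the released (primary) structure is a cantilever built in at 1.
Primary-structure tip deflection at 2 by superposition:
  point load 41.3 at a = 7.5: Pa²(3L − a)/(6EI) = 11035/EI
Tip deflection under a unit load at 2: L³/(3EI) = 576/EI.
The prop prevents deflection at 2: R_2 = δ_0/δ_{22} = 11035/576 = 19.16 kN.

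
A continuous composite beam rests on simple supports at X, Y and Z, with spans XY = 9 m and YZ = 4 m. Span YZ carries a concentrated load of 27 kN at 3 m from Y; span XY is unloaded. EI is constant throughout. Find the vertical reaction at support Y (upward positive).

R_Y = 8.156 kN

Take M_Y as the redundant. Released structure: two simple spans XY and YZ with a hinge at Y.
End slopes at the hinge Y, treating each span as simply supported:
  span YZ: point load 27 at a = 3: Pab(L + b)/(6LEI) = 16.88/EI
  relative rotation θ_0 = (0 + 16.88)/EI = 16.88/EI
A unit hogging moment at Y produces rotation L₁/(3EI) + L₂/(3EI) = 4.333/EI.
Compatibility: M_Y·(L₁+L₂)/(3EI) = θ_0, giving M_Y = 3.894 kN·m (hogging).
Span XY, ΣM about X with M_Y applied at Y: R_Y^{XY}·9 = 0 + 3.894, so R_Y^{XY} = 0.4327 kN and R_X = 0 − 0.4327 = -0.4327 kN.
Span YZ, ΣM about Z: R_Y^{YZ}·4 = 27 + 3.894, so R_Y^{YZ} = 7.724 kN and R_Z = 27 − 7.724 = 19.28 kN.
R_Y = 0.4327 + 7.724 = 8.156 kN.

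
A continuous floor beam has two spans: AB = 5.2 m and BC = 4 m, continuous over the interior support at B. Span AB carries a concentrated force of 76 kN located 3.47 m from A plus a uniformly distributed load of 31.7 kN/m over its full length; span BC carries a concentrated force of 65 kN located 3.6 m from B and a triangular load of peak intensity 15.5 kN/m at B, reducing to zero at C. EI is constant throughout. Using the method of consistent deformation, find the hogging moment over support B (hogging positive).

M_B = 114.7 kN·m

Release continuity at B by inserting a hinge; the redundant is the internal moment M_B. The primary structure is two simply-supported spans AB and BC.
End slopes at the hinge B, treating each span as simply supported:
  span AB: point load 76 at a = 3.47: Pab(L + a)/(6LEI) = 126.8/EI
  span AB: UDL 31.7: wL³/(24EI) = 185.7/EI
  span BC: point load 65 at a = 3.6: Pab(L + b)/(6LEI) = 17.16/EI
  span BC: triangular load, peak 15.5: w₀L³/(45EI) = 22.04/EI
  relative rotation θ_0 = (312.5 + 39.2)/EI = 351.7/EI
A unit hogging moment at B produces rotation L₁/(3EI) + L₂/(3EI) = 3.067/EI.
Slope continuity at B: θ_0 = M_B·3.067/EI, so M_B = 351.7/3.067 = 114.7 kN·m (hogging).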